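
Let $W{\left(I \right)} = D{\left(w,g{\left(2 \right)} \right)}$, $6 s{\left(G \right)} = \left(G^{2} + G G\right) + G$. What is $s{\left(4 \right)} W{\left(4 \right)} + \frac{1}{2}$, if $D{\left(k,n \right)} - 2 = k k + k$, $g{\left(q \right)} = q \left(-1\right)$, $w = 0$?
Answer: $\frac{25}{2} \approx 12.5$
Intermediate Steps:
$g{\left(q \right)} = - q$
$D{\left(k,n \right)} = 2 + k + k^{2}$ ($D{\left(k,n \right)} = 2 + \left(k k + k\right) = 2 + \left(k^{2} + k\right) = 2 + \left(k + k^{2}\right) = 2 + k + k^{2}$)
$s{\left(G \right)} = \frac{G^{2}}{3} + \frac{G}{6}$ ($s{\left(G \right)} = \frac{\left(G^{2} + G G\right) + G}{6} = \frac{\left(G^{2} + G^{2}\right) + G}{6} = \frac{2 G^{2} + G}{6} = \frac{G + 2 G^{2}}{6} = \frac{G^{2}}{3} + \frac{G}{6}$)
$W{\left(I \right)} = 2$ ($W{\left(I \right)} = 2 + 0 + 0^{2} = 2 + 0 + 0 = 2$)
$s{\left(4 \right)} W{\left(4 \right)} + \frac{1}{2} = \frac{1}{6} \cdot 4 \left(1 + 2 \cdot 4\right) 2 + \frac{1}{2} = \frac{1}{6} \cdot 4 \left(1 + 8\right) 2 + \frac{1}{2} = \frac{1}{6} \cdot 4 \cdot 9 \cdot 2 + \frac{1}{2} = 6 \cdot 2 + \frac{1}{2} = 12 + \frac{1}{2} = \frac{25}{2}$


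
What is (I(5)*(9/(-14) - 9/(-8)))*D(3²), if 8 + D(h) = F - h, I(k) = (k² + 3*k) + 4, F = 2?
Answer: -4455/14 ≈ -318.21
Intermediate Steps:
I(k) = 4 + k² + 3*k
D(h) = -6 - h (D(h) = -8 + (2 - h) = -6 - h)
(I(5)*(9/(-14) - 9/(-8)))*D(3²) = ((4 + 5² + 3*5)*(9/(-14) - 9/(-8)))*(-6 - 1*3²) = ((4 + 25 + 15)*(9*(-1/14) - 9*(-⅛)))*(-6 - 1*9) = (44*(-9/14 + 9/8))*(-6 - 9) = (44*(27/56))*(-15) = (297/14)*(-15) = -4455/14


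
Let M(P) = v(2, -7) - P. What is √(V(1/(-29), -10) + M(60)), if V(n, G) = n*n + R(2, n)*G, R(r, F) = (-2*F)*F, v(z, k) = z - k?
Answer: I*√42870/29 ≈ 7.1397*I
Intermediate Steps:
R(r, F) = -2*F²
M(P) = 9 - P (M(P) = (2 - 1*(-7)) - P = (2 + 7) - P = 9 - P)
V(n, G) = n² - 2*G*n² (V(n, G) = n*n + (-2*n²)*G = n² - 2*G*n²)
√(V(1/(-29), -10) + M(60)) = √((1/(-29))²*(1 - 2*(-10)) + (9 - 1*60)) = √((-1/29)²*(1 + 20) + (9 - 60)) = √((1/841)*21 - 51) = √(21/841 - 51) = √(-42870/841) = I*√42870/29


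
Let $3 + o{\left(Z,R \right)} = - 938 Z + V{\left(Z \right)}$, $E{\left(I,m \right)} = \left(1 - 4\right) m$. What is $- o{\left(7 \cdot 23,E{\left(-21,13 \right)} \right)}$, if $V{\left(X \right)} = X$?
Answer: $150860$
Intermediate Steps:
$E{\left(I,m \right)} = - 3 m$
$o{\left(Z,R \right)} = -3 - 937 Z$ ($o{\left(Z,R \right)} = -3 + \left(- 938 Z + Z\right) = -3 - 937 Z$)
$- o{\left(7 \cdot 23,E{\left(-21,13 \right)} \right)} = - (-3 - 937 \cdot 7 \cdot 23) = - (-3 - 150857) = \left(-1\right) \left(-150860\right) = 150860$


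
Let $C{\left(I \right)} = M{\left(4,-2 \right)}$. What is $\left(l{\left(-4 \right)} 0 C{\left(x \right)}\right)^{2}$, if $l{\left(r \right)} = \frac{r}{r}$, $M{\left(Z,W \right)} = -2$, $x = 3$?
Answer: $0$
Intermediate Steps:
$C{\left(I \right)} = -2$
$l{\left(r \right)} = 1$
$\left(l{\left(-4 \right)} 0 C{\left(x \right)}\right)^{2} = \left(1 \cdot 0 \left(-2\right)\right)^{2} = \left(0 \left(-2\right)\right)^{2} = 0^{2} = 0$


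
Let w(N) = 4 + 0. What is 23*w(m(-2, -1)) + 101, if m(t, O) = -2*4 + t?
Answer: 193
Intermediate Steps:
m(t, O) = -8 + t
w(N) = 4
23*w(m(-2, -1)) + 101 = 23*4 + 101 = 92 + 101 = 193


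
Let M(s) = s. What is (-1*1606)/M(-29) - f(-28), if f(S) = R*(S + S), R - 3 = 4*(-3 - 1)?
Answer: -19506/29 ≈ -672.62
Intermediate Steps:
R = -13 (R = 3 + 4*(-3 - 1) = 3 + 4*(-4) = 3 - 16 = -13)
f(S) = -26*S (f(S) = -13*(S + S) = -26*S)
(-1*1606)/M(-29) - f(-28) = -1*1606/(-29) - (-26)*(-28) = -1606*(-1/29) - 1*728 = 1606/29 - 728 = -19506/29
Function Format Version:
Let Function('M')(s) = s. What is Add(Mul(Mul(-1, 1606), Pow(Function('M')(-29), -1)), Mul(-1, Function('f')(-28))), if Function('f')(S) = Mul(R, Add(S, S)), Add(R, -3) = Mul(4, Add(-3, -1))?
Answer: Rational(-19506, 29) ≈ -672.62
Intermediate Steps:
R = -13 (R = Add(3, Mul(4, Add(-3, -1))) = Add(3, Mul(4, -4)) = Add(3, -16) = -13)
Function('f')(S) = Mul(-26, S) (Function('f')(S) = Mul(-13, Add(S, S)) = Mul(-13, Mul(2, S)) = Mul(-26, S))
Add(Mul(Mul(-1, 1606), Pow(Function('M')(-29), -1)), Mul(-1, Function('f')(-28))) = Add(Mul(Mul(-1, 1606), Pow(-29, -1)), Mul(-1, Mul(-26, -28))) = Add(Mul(-1606, Rational(-1, 29)), Mul(-1, 728)) = Add(Rational(1606, 29), -728) = Rational(-19506, 29)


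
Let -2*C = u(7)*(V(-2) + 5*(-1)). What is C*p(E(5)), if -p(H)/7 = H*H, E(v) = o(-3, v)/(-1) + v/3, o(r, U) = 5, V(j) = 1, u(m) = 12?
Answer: -5600/3 ≈ -1866.7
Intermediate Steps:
E(v) = -5 + v/3 (E(v) = 5/(-1) + v/3 = 5*(-1) + v*(⅓) = -5 + v/3)
p(H) = -7*H² (p(H) = -7*H*H = -7*H²)
C = 24 (C = -6*(1 + 5*(-1)) = -6*(1 - 5) = -6*(-4) = -½*(-48) = 24)
C*p(E(5)) = 24*(-7*(-5 + (⅓)*5)²) = 24*(-7*(-5 + 5/3)²) = 24*(-7*(-10/3)²) = 24*(-7*100/9) = 24*(-700/9) = -5600/3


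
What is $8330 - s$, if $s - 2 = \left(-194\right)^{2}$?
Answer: $-29308$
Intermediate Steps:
$s = 37638$ ($s = 2 + \left(-194\right)^{2} = 2 + 37636 = 37638$)
$8330 - s = 8330 - 37638 = -29308$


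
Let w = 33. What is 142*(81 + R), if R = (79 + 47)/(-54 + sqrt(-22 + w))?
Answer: 4635306/415 - 2556*sqrt(11)/415 ≈ 11149.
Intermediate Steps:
R = 126/(-54 + sqrt(11)) (R = (79 + 47)/(-54 + sqrt(-22 + 33)) = 126/(-54 + sqrt(11)) ≈ -2.4860)
142*(81 + R) = 142*(81 + (-972/415 - 18*sqrt(11)/415)) = 142*(32643/415 - 18*sqrt(11)/415) = 4635306/415 - 2556*sqrt(11)/415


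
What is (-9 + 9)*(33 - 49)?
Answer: 0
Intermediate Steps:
(-9 + 9)*(33 - 49) = 0*(-16) = 0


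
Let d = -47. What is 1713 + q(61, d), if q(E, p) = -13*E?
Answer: 920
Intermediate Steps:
1713 + q(61, d) = 1713 - 13*61 = 1713 - 793 = 920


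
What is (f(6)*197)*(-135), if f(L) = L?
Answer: -159570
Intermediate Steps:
(f(6)*197)*(-135) = (6*197)*(-135) = 1182*(-135) = -159570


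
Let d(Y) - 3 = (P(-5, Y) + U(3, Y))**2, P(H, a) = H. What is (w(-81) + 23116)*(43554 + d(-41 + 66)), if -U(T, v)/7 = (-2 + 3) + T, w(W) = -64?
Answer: 1029179592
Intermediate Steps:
U(T, v) = -7 - 7*T (U(T, v) = -7*((-2 + 3) + T) = -7*(1 + T) = -7 - 7*T)
d(Y) = 1092 (d(Y) = 3 + (-5 + (-7 - 7*3))**2 = 3 + (-5 + (-7 - 21))**2 = 3 + (-5 - 28)**2 = 3 + (-33)**2 = 3 + 1089 = 1092)
(w(-81) + 23116)*(43554 + d(-41 + 66)) = (-64 + 23116)*(43554 + 1092) = 23052*44646 = 1029179592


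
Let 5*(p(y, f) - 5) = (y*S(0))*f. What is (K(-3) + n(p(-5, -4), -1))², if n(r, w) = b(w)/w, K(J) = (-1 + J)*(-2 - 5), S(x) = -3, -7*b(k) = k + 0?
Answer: 38025/49 ≈ 776.02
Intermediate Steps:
b(k) = -k/7 (b(k) = -(k + 0)/7 = -k/7)
K(J) = 7 - 7*J (K(J) = (-1 + J)*(-7) = 7 - 7*J)
p(y, f) = 5 - 3*f*y/5 (p(y, f) = 5 + ((y*(-3))*f)/5 = 5 + ((-3*y)*f)/5 = 5 + (-3*f*y)/5 = 5 - 3*f*y/5)
n(r, w) = -⅐ (n(r, w) = (-w/7)/w = -⅐)
(K(-3) + n(p(-5, -4), -1))² = ((7 - 7*(-3)) - ⅐)² = ((7 + 21) - ⅐)² = (28 - ⅐)² = (195/7)² = 38025/49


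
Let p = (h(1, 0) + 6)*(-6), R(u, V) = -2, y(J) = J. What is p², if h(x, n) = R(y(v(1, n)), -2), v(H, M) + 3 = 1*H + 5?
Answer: 576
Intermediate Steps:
v(H, M) = 2 + H (v(H, M) = -3 + (1*H + 5) = -3 + (H + 5) = -3 + (5 + H) = 2 + H)
h(x, n) = -2
p = -24 (p = (-2 + 6)*(-6) = 4*(-6) = -24)
p² = (-24)² = 576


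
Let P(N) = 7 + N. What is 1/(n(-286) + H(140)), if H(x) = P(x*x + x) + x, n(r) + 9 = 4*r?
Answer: 1/18734 ≈ 5.3379e-5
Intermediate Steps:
n(r) = -9 + 4*r
H(x) = 7 + x**2 + 2*x (H(x) = (7 + (x*x + x)) + x = (7 + (x**2 + x)) + x = (7 + (x + x**2)) + x = (7 + x + x**2) + x = 7 + x**2 + 2*x)
1/(n(-286) + H(140)) = 1/((-9 + 4*(-286)) + (7 + 140 + 140*(1 + 140))) = 1/((-9 - 1144) + (7 + 140 + 140*141)) = 1/(-1153 + (7 + 140 + 19740)) = 1/(-1153 + 19887) = 1/18734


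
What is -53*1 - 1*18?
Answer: -71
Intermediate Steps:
-53*1 - 1*18 = -53 - 18 = -71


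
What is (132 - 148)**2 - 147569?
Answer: -147313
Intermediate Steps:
(132 - 148)**2 - 147569 = (-16)**2 - 147569 = 256 - 147569 = -147313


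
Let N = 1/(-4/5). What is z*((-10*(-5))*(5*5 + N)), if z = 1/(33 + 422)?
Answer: 475/182 ≈ 2.6099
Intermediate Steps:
N = -5/4 (N = 1/(-4*⅕) = 1/(-⅘) = -5/4 ≈ -1.2500)
z = 1/455 ≈ 0.0021978
z*((-10*(-5))*(5*5 + N)) = ((-10*(-5))*(5*5 - 5/4))/455 = (50*(25 - 5/4))/455 = (50*(95/4))/455 = (1/455)*(2375/2) = 475/182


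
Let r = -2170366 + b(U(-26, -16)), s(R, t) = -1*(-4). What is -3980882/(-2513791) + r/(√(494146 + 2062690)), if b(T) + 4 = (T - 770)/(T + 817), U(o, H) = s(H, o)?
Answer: 3980882/2513791 - 890937268*√639209/524790589 ≈ -1355.7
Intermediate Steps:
s(R, t) = 4
U(o, H) = 4
b(T) = -4 + (-770 + T)/(817 + T) (b(T) = -4 + (T - 770)/(T + 817) = -4 + (-770 + T)/(817 + T))
r = -1781874536/821 (r = -2170366 + 3*(-1346 - 1*4)/(817 + 4) = -2170366 + 3*(-1346 - 4)/821 = -2170366 + 3*(1/821)*(-1350) = -2170366 - 4050/821 = -1781874536/821 ≈ -2.1704e+6)
-3980882/(-2513791) + r/(√(494146 + 2062690)) = -3980882/(-2513791) - 1781874536/(821*√(494146 + 2062690)) = -3980882*(-1/2513791) - 1781874536*√639209/1278418/821 = 3980882/2513791 - 1781874536*√639209/1278418/821 = 3980882/2513791 - 890937268*√639209/524790589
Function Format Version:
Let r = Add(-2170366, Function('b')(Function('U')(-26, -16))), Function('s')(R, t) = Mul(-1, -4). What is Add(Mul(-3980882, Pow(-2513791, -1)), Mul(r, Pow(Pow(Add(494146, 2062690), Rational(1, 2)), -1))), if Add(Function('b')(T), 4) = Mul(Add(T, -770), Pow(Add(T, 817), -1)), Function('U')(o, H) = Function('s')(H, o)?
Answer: Add(Rational(3980882, 2513791), Mul(Rational(-890937268, 524790589), Pow(639209, Rational(1, 2)))) ≈ -1355.7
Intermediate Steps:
Function('s')(R, t) = 4
Function('U')(o, H) = 4
Function('b')(T) = Add(-4, Mul(Pow(Add(817, T), -1), Add(-770, T))) (Function('b')(T) = Add(-4, Mul(Add(T, -770), Pow(Add(T, 817), -1))) = Add(-4, Mul(Add(-770, T), Pow(Add(817, T), -1))) = Add(-4, Mul(Pow(Add(817, T), -1), Add(-770, T))))
r = Rational(-1781874536, 821) (r = Add(-2170366, Mul(3, Pow(Add(817, 4), -1), Add(-1346, Mul(-1, 4)))) = Add(-2170366, Mul(3, Pow(821, -1), Add(-1346, -4))) = Add(-2170366, Mul(3, Rational(1, 821), -1350)) = Add(-2170366, Rational(-4050, 821)) = Rational(-1781874536, 821) ≈ -2.1704e+6)
Add(Mul(-3980882, Pow(-2513791, -1)), Mul(r, Pow(Pow(Add(494146, 2062690), Rational(1, 2)), -1))) = Add(Mul(-3980882, Pow(-2513791, -1)), Mul(Rational(-1781874536, 821), Pow(Pow(Add(494146, 2062690), Rational(1, 2)), -1))) = Add(Mul(-3980882, Rational(-1, 2513791)), Mul(Rational(-1781874536, 821), Pow(Pow(2556836, Rational(1, 2)), -1))) = Add(Rational(3980882, 2513791), Mul(Rational(-1781874536, 821), Pow(Mul(2, Pow(639209, Rational(1, 2))), -1))) = Add(Rational(3980882, 2513791), Mul(Rational(-1781874536, 821), Mul(Rational(1, 1278418), Pow(639209, Rational(1, 2))))) = Add(Rational(3980882, 2513791), Mul(Rational(-890937268, 524790589), Pow(639209, Rational(1, 2))))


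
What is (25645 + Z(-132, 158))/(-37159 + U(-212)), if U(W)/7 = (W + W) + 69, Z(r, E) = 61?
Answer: -12853/19822 ≈ -0.64842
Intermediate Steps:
U(W) = 483 + 14*W (U(W) = 7*((W + W) + 69) = 7*(2*W + 69) = 7*(69 + 2*W) = 483 + 14*W)
(25645 + Z(-132, 158))/(-37159 + U(-212)) = (25645 + 61)/(-37159 + (483 + 14*(-212))) = 25706/(-37159 + (483 - 2968)) = 25706/(-37159 - 2485) = 25706/(-39644) = 25706*(-1/39644) = -12853/19822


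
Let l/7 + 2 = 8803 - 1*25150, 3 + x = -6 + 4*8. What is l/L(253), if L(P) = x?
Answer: -114443/23 ≈ -4975.8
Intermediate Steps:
x = 23 (x = -3 + (-6 + 4*8) = -3 + (-6 + 32) = -3 + 26 = 23)
L(P) = 23
l = -114443 (l = -14 + 7*(8803 - 1*25150) = -14 + 7*(8803 - 25150) = -14 + 7*(-16347) = -14 - 114429 = -114443)
l/L(253) = -114443/23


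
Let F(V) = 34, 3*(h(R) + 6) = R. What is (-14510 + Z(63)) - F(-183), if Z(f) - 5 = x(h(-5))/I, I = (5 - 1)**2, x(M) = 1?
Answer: -232623/16 ≈ -14539.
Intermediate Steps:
h(R) = -6 + R/3
I = 16 (I = 4**2 = 16)
Z(f) = 81/16 (Z(f) = 5 + 1/16 = 81/16)
(-14510 + Z(63)) - F(-183) = (-14510 + 81/16) - 1*34 = -232079/16 - 34 = -232623/16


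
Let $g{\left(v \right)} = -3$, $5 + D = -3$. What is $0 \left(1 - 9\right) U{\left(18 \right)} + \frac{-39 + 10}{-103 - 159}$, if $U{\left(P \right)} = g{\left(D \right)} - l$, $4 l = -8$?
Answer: $\frac{29}{262} \approx 0.11069$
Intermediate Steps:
$l = -2$ ($l = \frac{1}{4} \left(-8\right) = -2$)
$D = -8$ ($D = -5 - 3 = -8$)
$U{\left(P \right)} = -1$ ($U{\left(P \right)} = -3 - -2 = -3 + 2 = -1$)
$0 \left(1 - 9\right) U{\left(18 \right)} + \frac{-39 + 10}{-103 - 159} = 0 \left(1 - 9\right) \left(-1\right) + \frac{-39 + 10}{-103 - 159} = 0 \left(-8\right) \left(-1\right) - \frac{29}{-262} = 0 \left(-1\right) - - \frac{29}{262} = 0 + \frac{29}{262} = \frac{29}{262}$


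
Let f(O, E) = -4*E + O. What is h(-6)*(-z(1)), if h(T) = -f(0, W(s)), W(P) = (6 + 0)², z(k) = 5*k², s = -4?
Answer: -720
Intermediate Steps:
W(P) = 36 (W(P) = 6² = 36)
f(O, E) = O - 4*E
h(T) = 144 (h(T) = -(0 - 4*36) = -(0 - 144) = -1*(-144) = 144)
h(-6)*(-z(1)) = 144*(-5*1²) = 144*(-5) = -720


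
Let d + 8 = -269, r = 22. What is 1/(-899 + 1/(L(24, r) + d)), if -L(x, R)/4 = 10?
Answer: -317/284984 ≈ -0.0011123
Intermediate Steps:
d = -277 (d = -8 - 269 = -277)
L(x, R) = -40 (L(x, R) = -4*10 = -40)
1/(-899 + 1/(L(24, r) + d)) = 1/(-899 + 1/(-40 - 277)) = 1/(-899 + 1/(-317)) = 1/(-899 - 1/317) = 1/(-284984/317) = -317/284984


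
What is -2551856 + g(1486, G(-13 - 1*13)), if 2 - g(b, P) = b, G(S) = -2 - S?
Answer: -2553340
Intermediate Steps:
g(b, P) = 2 - b
-2551856 + g(1486, G(-13 - 1*13)) = -2551856 + (2 - 1*1486) = -2551856 + (2 - 1486) = -2551856 - 1484 = -2553340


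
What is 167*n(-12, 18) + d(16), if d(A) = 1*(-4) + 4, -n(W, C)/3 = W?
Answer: 6012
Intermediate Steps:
n(W, C) = -3*W
d(A) = 0 (d(A) = -4 + 4 = 0)
167*n(-12, 18) + d(16) = 167*(-3*(-12)) + 0 = 167*36 + 0 = 6012 + 0 = 6012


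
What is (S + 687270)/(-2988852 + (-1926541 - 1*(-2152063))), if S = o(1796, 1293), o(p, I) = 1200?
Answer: -22949/92111 ≈ -0.24915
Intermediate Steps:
S = 1200
(S + 687270)/(-2988852 + (-1926541 - 1*(-2152063))) = (1200 + 687270)/(-2988852 + (-1926541 - 1*(-2152063))) = 688470/(-2988852 + (-1926541 + 2152063)) = 688470/(-2988852 + 225522) = 688470/(-2763330) = 688470*(-1/2763330) = -22949/92111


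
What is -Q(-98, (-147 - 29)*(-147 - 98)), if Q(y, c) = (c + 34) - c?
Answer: -34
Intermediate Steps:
Q(y, c) = 34 (Q(y, c) = (34 + c) - c = 34)
-Q(-98, (-147 - 29)*(-147 - 98)) = -1*34 = -34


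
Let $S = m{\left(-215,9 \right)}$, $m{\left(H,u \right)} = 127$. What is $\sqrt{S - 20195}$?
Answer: $2 i \sqrt{5017} \approx 141.66 i$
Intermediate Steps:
$S = 127$
$\sqrt{S - 20195} = \sqrt{127 - 20195} = \sqrt{-20068} = 2 i \sqrt{5017}$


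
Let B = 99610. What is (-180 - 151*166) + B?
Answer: 74364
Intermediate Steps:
(-180 - 151*166) + B = (-180 - 151*166) + 99610 = (-180 - 25066) + 99610 = -25246 + 99610 = 74364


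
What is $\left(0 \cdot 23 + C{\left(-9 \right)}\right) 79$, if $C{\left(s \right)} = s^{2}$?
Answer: $6399$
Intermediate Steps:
$\left(0 \cdot 23 + C{\left(-9 \right)}\right) 79 = \left(0 \cdot 23 + \left(-9\right)^{2}\right) 79 = \left(0 + 81\right) 79 = 81 \cdot 79 = 6399$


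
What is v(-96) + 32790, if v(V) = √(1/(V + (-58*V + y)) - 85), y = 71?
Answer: 32790 + I*√2611606622/5543 ≈ 32790.0 + 9.2195*I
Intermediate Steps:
v(V) = √(-85 + 1/(71 - 57*V)) (v(V) = √(1/(V + (-58*V + 71)) - 85) = √(1/(V + (71 - 58*V)) - 85) = √(1/(71 - 57*V) - 85) = √(-85 + 1/(71 - 57*V)))
v(-96) + 32790 = √((6034 - 4845*(-96))/(-71 + 57*(-96))) + 32790 = √((6034 + 465120)/(-71 - 5472)) + 32790 = √(471154/(-5543)) + 32790 = √(-1/5543*471154) + 32790 = √(-471154/5543) + 32790 = I*√2611606622/5543 + 32790 = 32790 + I*√2611606622/5543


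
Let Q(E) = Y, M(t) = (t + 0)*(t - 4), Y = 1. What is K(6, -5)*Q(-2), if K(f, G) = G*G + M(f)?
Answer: 37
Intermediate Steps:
M(t) = t*(-4 + t)
K(f, G) = G**2 + f*(-4 + f) (K(f, G) = G*G + f*(-4 + f) = G**2 + f*(-4 + f))
Q(E) = 1
K(6, -5)*Q(-2) = ((-5)**2 + 6*(-4 + 6))*1 = (25 + 6*2)*1 = (25 + 12)*1 = 37*1 = 37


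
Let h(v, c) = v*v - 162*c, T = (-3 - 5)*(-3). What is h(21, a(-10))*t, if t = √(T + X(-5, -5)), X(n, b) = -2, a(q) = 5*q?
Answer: 8541*√22 ≈ 40061.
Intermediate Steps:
T = 24 (T = -8*(-3) = 24)
h(v, c) = v² - 162*c
t = √22 (t = √(24 - 2) = √22 ≈ 4.6904)
h(21, a(-10))*t = (21² - 810*(-10))*√22 = (441 - 162*(-50))*√22 = (441 + 8100)*√22 = 8541*√22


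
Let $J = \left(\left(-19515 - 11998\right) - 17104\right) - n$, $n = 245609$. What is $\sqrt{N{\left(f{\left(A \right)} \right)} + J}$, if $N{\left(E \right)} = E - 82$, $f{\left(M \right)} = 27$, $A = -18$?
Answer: $i \sqrt{294281} \approx 542.48 i$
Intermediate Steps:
$N{\left(E \right)} = -82 + E$ ($N{\left(E \right)} = E - 82 = -82 + E$)
$J = -294226$ ($J = \left(\left(-19515 - 11998\right) - 17104\right) - 245609 = \left(-31513 - 17104\right) - 245609 = -48617 - 245609 = -294226$)
$\sqrt{N{\left(f{\left(A \right)} \right)} + J} = \sqrt{\left(-82 + 27\right) - 294226} = \sqrt{-55 - 294226} = \sqrt{-294281} = i \sqrt{294281}$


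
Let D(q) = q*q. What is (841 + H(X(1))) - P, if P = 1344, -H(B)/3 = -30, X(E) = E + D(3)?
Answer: -413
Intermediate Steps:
D(q) = q²
X(E) = 9 + E (X(E) = E + 3² = E + 9 = 9 + E)
H(B) = 90 (H(B) = -3*(-30) = 90)
(841 + H(X(1))) - P = (841 + 90) - 1*1344 = 931 - 1344 = -413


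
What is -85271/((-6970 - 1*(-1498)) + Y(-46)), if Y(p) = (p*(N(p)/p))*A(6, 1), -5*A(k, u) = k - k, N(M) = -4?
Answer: 85271/5472 ≈ 15.583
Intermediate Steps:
A(k, u) = 0 (A(k, u) = -(k - k)/5 = -1/5*0 = 0)
Y(p) = 0 (Y(p) = (p*(-4/p))*0 = -4*0 = 0)
-85271/((-6970 - 1*(-1498)) + Y(-46)) = -85271/((-6970 - 1*(-1498)) + 0) = -85271/((-6970 + 1498) + 0) = -85271/(-5472 + 0) = -85271/(-5472) = -85271*(-1/5472) = 85271/5472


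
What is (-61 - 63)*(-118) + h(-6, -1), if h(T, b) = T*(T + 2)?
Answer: 14656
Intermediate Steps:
h(T, b) = T*(2 + T)
(-61 - 63)*(-118) + h(-6, -1) = (-61 - 63)*(-118) - 6*(2 - 6) = -124*(-118) - 6*(-4) = 14632 + 24 = 14656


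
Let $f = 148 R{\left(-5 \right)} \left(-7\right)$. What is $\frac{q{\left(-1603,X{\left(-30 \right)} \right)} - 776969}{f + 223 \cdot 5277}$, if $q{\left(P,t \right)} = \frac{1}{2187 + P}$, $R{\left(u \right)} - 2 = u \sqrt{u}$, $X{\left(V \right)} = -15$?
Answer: $- \frac{59224394211845}{89550034568776} + \frac{65289568225 i \sqrt{5}}{22387508642194} \approx -0.66136 + 0.0065211 i$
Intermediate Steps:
$R{\left(u \right)} = 2 + u^{\frac{3}{2}}$ ($R{\left(u \right)} = 2 + u \sqrt{u} = 2 + u^{\frac{3}{2}}$)
$f = -2072 + 5180 i \sqrt{5}$ ($f = 148 \left(2 + \left(-5\right)^{\frac{3}{2}}\right) \left(-7\right) = 148 \left(2 - 5 i \sqrt{5}\right) \left(-7\right) = \left(296 - 740 i \sqrt{5}\right) \left(-7\right) = -2072 + 5180 i \sqrt{5} \approx -2072.0 + 11583.0 i$)
$\frac{q{\left(-1603,X{\left(-30 \right)} \right)} - 776969}{f + 223 \cdot 5277} = \frac{\frac{1}{2187 - 1603} - 776969}{\left(-2072 + 5180 i \sqrt{5}\right) + 223 \cdot 5277} = \frac{\frac{1}{584} - 776969}{\left(-2072 + 5180 i \sqrt{5}\right) + 1176771} = \frac{\frac{1}{584} - 776969}{1174699 + 5180 i \sqrt{5}} = - \frac{453749895}{584 \left(1174699 + 5180 i \sqrt{5}\right)}$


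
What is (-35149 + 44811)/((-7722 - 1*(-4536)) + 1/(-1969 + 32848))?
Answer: -298352898/98380493 ≈ -3.0326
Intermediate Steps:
(-35149 + 44811)/((-7722 - 1*(-4536)) + 1/(-1969 + 32848)) = 9662/((-7722 + 4536) + 1/30879) = 9662/(-3186 + 1/30879) = 9662/(-98380493/30879) = 9662*(-30879/98380493) = -298352898/98380493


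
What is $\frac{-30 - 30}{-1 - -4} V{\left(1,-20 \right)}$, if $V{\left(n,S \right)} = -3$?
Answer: $60$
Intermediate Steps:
$\frac{-30 - 30}{-1 - -4} V{\left(1,-20 \right)} = \frac{-30 - 30}{-1 - -4} \left(-3\right) = - \frac{60}{-1 + 4} \left(-3\right) = - \frac{60}{3} \left(-3\right) = \left(-60\right) \frac{1}{3} \left(-3\right) = \left(-20\right) \left(-3\right) = 60$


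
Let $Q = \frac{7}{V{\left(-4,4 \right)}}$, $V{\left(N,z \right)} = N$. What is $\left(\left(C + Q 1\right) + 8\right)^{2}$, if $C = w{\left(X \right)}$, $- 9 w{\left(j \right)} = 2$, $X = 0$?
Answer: $\frac{47089}{1296} \approx 36.334$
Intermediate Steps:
$w{\left(j \right)} = - \frac{2}{9}$ ($w{\left(j \right)} = \left(- \frac{1}{9}\right) 2 = - \frac{2}{9}$)
$C = - \frac{2}{9} \approx -0.22222$
$Q = - \frac{7}{4}$ ($Q = \frac{7}{-4} = 7 \left(- \frac{1}{4}\right) = - \frac{7}{4} \approx -1.75$)
$\left(\left(C + Q 1\right) + 8\right)^{2} = \left(\left(- \frac{2}{9} - \frac{7}{4}\right) + 8\right)^{2} = \left(- \frac{71}{36} + 8\right)^{2} = \left(\frac{217}{36}\right)^{2} = \frac{47089}{1296}$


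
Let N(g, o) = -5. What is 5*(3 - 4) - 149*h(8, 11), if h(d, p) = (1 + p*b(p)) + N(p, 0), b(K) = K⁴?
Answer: -23996008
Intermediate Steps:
h(d, p) = -4 + p⁵ (h(d, p) = (1 + p*p⁴) - 5 = (1 + p⁵) - 5 = -4 + p⁵)
5*(3 - 4) - 149*h(8, 11) = 5*(3 - 4) - 149*(-4 + 11⁵) = 5*(-1) - 149*(-4 + 161051) = -5 - 149*161047 = -5 - 23996003 = -23996008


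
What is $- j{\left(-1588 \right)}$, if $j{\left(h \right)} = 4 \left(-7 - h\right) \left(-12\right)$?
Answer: $75888$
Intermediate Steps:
$j{\left(h \right)} = 336 + 48 h$ ($j{\left(h \right)} = \left(-28 - 4 h\right) \left(-12\right) = 336 + 48 h$)
$- j{\left(-1588 \right)} = - (336 + 48 \left(-1588\right)) = - (336 - 76224) = \left(-1\right) \left(-75888\right) = 75888$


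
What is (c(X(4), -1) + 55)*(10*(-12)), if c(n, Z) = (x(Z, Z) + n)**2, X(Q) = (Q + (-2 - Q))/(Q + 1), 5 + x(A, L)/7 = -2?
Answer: -1497216/5 ≈ -2.9944e+5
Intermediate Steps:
x(A, L) = -49 (x(A, L) = -35 + 7*(-2) = -35 - 14 = -49)
X(Q) = -2/(1 + Q)
c(n, Z) = (-49 + n)**2
(c(X(4), -1) + 55)*(10*(-12)) = ((-49 - 2/(1 + 4))**2 + 55)*(10*(-12)) = ((-49 - 2/5)**2 + 55)*(-120) = ((-247/5)**2 + 55)*(-120) = (61009/25 + 55)*(-120) = (62384/25)*(-120) = -1497216/5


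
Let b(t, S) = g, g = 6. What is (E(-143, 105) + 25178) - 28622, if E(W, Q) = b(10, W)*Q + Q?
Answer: -2709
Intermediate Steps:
b(t, S) = 6
E(W, Q) = 7*Q (E(W, Q) = 6*Q + Q = 7*Q)
(E(-143, 105) + 25178) - 28622 = (7*105 + 25178) - 28622 = (735 + 25178) - 28622 = 25913 - 28622 = -2709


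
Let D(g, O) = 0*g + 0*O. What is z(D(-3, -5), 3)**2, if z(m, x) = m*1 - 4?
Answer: 16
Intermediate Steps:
D(g, O) = 0 (D(g, O) = 0 + 0 = 0)
z(m, x) = -4 + m (z(m, x) = m - 4 = -4 + m)
z(D(-3, -5), 3)**2 = (-4 + 0)**2 = (-4)**2 = 16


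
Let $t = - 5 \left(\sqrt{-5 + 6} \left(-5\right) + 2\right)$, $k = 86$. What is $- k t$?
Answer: $-1290$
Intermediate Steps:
$t = 15$ ($t = - 5 \left(\sqrt{1} \left(-5\right) + 2\right) = - 5 \left(1 \left(-5\right) + 2\right) = - 5 \left(-5 + 2\right) = \left(-5\right) \left(-3\right) = 15$)
$- k t = \left(-1\right) 86 \cdot 15 = \left(-86\right) 15 = -1290$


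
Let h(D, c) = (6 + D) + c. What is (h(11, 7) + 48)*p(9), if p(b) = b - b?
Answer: 0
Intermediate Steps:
h(D, c) = 6 + D + c
p(b) = 0
(h(11, 7) + 48)*p(9) = ((6 + 11 + 7) + 48)*0 = (24 + 48)*0 = 72*0 = 0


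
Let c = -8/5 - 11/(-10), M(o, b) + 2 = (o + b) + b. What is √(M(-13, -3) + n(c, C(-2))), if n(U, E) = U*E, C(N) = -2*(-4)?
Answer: 5*I ≈ 5.0*I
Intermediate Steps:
C(N) = 8
M(o, b) = -2 + o + 2*b (M(o, b) = -2 + ((o + b) + b) = -2 + ((b + o) + b) = -2 + (o + 2*b) = -2 + o + 2*b)
c = -½ (c = -8*⅕ - 11*(-⅒) = -8/5 + 11/10 = -½ ≈ -0.50000)
n(U, E) = E*U
√(M(-13, -3) + n(c, C(-2))) = √((-2 - 13 + 2*(-3)) + 8*(-½)) = √((-2 - 13 - 6) - 4) = √(-21 - 4) = √(-25) = 5*I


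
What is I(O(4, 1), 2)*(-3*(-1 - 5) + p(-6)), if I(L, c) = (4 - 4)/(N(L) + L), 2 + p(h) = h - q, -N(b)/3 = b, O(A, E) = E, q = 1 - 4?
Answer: 0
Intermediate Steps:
q = -3
N(b) = -3*b
p(h) = 1 + h (p(h) = -2 + (h - 1*(-3)) = -2 + (h + 3) = -2 + (3 + h) = 1 + h)
I(L, c) = 0 (I(L, c) = (4 - 4)/(-3*L + L) = 0/((-2*L)) = 0*(-1/(2*L)) = 0)
I(O(4, 1), 2)*(-3*(-1 - 5) + p(-6)) = 0*(-3*(-1 - 5) + (1 - 6)) = 0*(-3*(-6) - 5) = 0*(18 - 5) = 0*13 = 0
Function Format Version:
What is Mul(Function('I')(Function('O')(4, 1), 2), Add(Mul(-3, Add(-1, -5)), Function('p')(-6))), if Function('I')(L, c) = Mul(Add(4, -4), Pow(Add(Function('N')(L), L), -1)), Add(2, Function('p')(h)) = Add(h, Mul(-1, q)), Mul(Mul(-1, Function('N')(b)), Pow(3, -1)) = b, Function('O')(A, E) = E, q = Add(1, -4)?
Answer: 0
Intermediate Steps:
q = -3
Function('N')(b) = Mul(-3, b)
Function('p')(h) = Add(1, h) (Function('p')(h) = Add(-2, Add(h, Mul(-1, -3))) = Add(-2, Add(h, 3)) = Add(-2, Add(3, h)) = Add(1, h))
Function('I')(L, c) = 0 (Function('I')(L, c) = Mul(Add(4, -4), Pow(Add(Mul(-3, L), L), -1)) = Mul(0, Pow(Mul(-2, L), -1)) = Mul(0, Mul(Rational(-1, 2), Pow(L, -1))) = 0)
Mul(Function('I')(Function('O')(4, 1), 2), Add(Mul(-3, Add(-1, -5)), Function('p')(-6))) = Mul(0, Add(Mul(-3, Add(-1, -5)), Add(1, -6))) = Mul(0, Add(Mul(-3, -6), -5)) = Mul(0, Add(18, -5)) = Mul(0, 13) = 0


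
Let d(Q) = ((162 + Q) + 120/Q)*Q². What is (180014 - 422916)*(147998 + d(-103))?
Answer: -184986633238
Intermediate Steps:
d(Q) = Q²*(162 + Q + 120/Q) (d(Q) = (162 + Q + 120/Q)*Q² = Q²*(162 + Q + 120/Q))
(180014 - 422916)*(147998 + d(-103)) = (180014 - 422916)*(147998 - 103*(120 + (-103)² + 162*(-103))) = -242902*(147998 - 103*(120 + 10609 - 16686)) = -242902*(147998 - 103*(-5957)) = -242902*(147998 + 613571) = -242902*761569 = -184986633238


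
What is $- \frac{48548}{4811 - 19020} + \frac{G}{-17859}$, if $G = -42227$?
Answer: $\frac{1467022175}{253758531} \approx 5.7812$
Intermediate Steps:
$- \frac{48548}{4811 - 19020} + \frac{G}{-17859} = - \frac{48548}{4811 - 19020} - \frac{42227}{-17859} = - \frac{48548}{-14209} - - \frac{42227}{17859} = \left(-48548\right) \left(- \frac{1}{14209}\right) + \frac{42227}{17859} = \frac{48548}{14209} + \frac{42227}{17859} = \frac{1467022175}{253758531}$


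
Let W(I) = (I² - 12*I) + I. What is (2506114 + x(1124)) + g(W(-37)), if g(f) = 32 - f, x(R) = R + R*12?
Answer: 2518982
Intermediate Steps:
W(I) = I² - 11*I
x(R) = 13*R (x(R) = R + 12*R = 13*R)
(2506114 + x(1124)) + g(W(-37)) = (2506114 + 13*1124) + (32 - (-37)*(-11 - 37)) = (2506114 + 14612) + (32 - (-37)*(-48)) = 2520726 + (32 - 1*1776) = 2520726 + (32 - 1776) = 2520726 - 1744 = 2518982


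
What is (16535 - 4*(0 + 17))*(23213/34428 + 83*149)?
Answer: 2337184852321/11476 ≈ 2.0366e+8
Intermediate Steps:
(16535 - 4*(0 + 17))*(23213/34428 + 83*149) = (16535 - 4*17)*(23213*(1/34428) + 12367) = (16535 - 68)*(23213/34428 + 12367) = 16467*(425794289/34428) = 2337184852321/11476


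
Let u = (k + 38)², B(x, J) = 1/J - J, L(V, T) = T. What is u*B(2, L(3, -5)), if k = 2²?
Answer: 42336/5 ≈ 8467.2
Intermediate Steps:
k = 4
u = 1764 (u = (4 + 38)² = 42² = 1764)
u*B(2, L(3, -5)) = 1764*(1/(-5) - 1*(-5)) = 1764*(-⅕ + 5) = 1764*(24/5) = 42336/5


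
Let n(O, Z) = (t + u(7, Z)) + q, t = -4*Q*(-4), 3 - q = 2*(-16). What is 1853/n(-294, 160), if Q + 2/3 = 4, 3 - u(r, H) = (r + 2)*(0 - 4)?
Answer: 5559/382 ≈ 14.552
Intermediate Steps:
u(r, H) = 11 + 4*r (u(r, H) = 3 - (r + 2)*(0 - 4) = 3 - (2 + r)*(-4) = 3 - (-8 - 4*r) = 3 + (8 + 4*r) = 11 + 4*r)
Q = 10/3 (Q = -⅔ + 4 = 10/3 ≈ 3.3333)
q = 35 (q = 3 - 2*(-16) = 3 - 1*(-32) = 3 + 32 = 35)
t = 160/3 (t = -4*10/3*(-4) = -40/3*(-4) = 160/3 ≈ 53.333)
n(O, Z) = 382/3 (n(O, Z) = (160/3 + (11 + 4*7)) + 35 = (160/3 + (11 + 28)) + 35 = (160/3 + 39) + 35 = 277/3 + 35 = 382/3)
1853/n(-294, 160) = 1853/(382/3) = 1853*(3/382) = 5559/382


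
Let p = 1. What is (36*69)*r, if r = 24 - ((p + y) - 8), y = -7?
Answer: 94392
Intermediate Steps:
r = 38 (r = 24 - ((1 - 7) - 8) = 24 - (-6 - 8) = 24 - 1*(-14) = 24 + 14 = 38)
(36*69)*r = (36*69)*38 = 2484*38 = 94392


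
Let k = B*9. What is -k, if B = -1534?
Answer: 13806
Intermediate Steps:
k = -13806 (k = -1534*9 = -13806)
-k = -1*(-13806) = 13806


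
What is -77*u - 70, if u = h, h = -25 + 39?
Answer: -1148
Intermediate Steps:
h = 14
u = 14
-77*u - 70 = -77*14 - 70 = -1078 - 70 = -1148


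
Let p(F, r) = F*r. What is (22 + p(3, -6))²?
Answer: 16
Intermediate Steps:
(22 + p(3, -6))² = (22 + 3*(-6))² = (22 - 18)² = 4² = 16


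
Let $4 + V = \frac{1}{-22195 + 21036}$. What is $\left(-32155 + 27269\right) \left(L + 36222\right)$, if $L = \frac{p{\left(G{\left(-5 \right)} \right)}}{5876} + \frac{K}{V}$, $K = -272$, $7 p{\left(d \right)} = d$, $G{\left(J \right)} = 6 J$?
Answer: $- \frac{1207811438636813}{6811753} \approx -1.7731 \cdot 10^{8}$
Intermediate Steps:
$p{\left(d \right)} = \frac{d}{7}$
$V = - \frac{4637}{1159}$ ($V = -4 + \frac{1}{-22195 + 21036} = -4 + \frac{1}{-1159} = -4 - \frac{1}{1159} = - \frac{4637}{1159} \approx -4.0009$)
$L = \frac{6483320813}{95364542}$ ($L = \frac{\frac{1}{7} \cdot 6 \left(-5\right)}{5876} - \frac{272}{- \frac{4637}{1159}} = \frac{1}{7} \left(-30\right) \frac{1}{5876} - - \frac{315248}{4637} = \left(- \frac{30}{7}\right) \frac{1}{5876} + \frac{315248}{4637} = - \frac{15}{20566} + \frac{315248}{4637} = \frac{6483320813}{95364542} \approx 67.985$)
$\left(-32155 + 27269\right) \left(L + 36222\right) = \left(-32155 + 27269\right) \left(\frac{6483320813}{95364542} + 36222\right) = \left(-4886\right) \frac{3460777761137}{95364542} = - \frac{1207811438636813}{6811753}$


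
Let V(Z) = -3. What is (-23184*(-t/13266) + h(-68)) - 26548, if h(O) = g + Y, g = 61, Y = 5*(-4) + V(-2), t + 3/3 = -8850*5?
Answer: -76533158/737 ≈ -1.0384e+5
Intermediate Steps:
t = -44251 (t = -1 - 8850*5 = -1 - 44250 = -44251)
Y = -23 (Y = 5*(-4) - 3 = -20 - 3 = -23)
h(O) = 38 (h(O) = 61 - 23 = 38)
(-23184*(-t/13266) + h(-68)) - 26548 = (-23184/((-13266/(-44251))) + 38) - 26548 = (-23184/((-13266*(-1/44251))) + 38) - 26548 = (-23184/13266/44251 + 38) - 26548 = (-23184*44251/13266 + 38) - 26548 = (-56995288/737 + 38) - 26548 = -56967282/737 - 26548 = -76533158/737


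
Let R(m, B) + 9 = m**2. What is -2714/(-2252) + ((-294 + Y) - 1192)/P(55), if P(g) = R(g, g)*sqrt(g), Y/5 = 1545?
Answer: 1357/1126 + 6239*sqrt(55)/165880 ≈ 1.4841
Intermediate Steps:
Y = 7725 (Y = 5*1545 = 7725)
R(m, B) = -9 + m**2
P(g) = sqrt(g)*(-9 + g**2) (P(g) = (-9 + g**2)*sqrt(g) = sqrt(g)*(-9 + g**2))
-2714/(-2252) + ((-294 + Y) - 1192)/P(55) = -2714/(-2252) + ((-294 + 7725) - 1192)/((sqrt(55)*(-9 + 55**2))) = -2714*(-1/2252) + (7431 - 1192)/((sqrt(55)*(-9 + 3025))) = 1357/1126 + 6239/((sqrt(55)*3016)) = 1357/1126 + 6239/((3016*sqrt(55))) = 1357/1126 + 6239*(sqrt(55)/165880) = 1357/1126 + 6239*sqrt(55)/165880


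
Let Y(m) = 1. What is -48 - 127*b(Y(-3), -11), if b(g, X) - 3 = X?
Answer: 968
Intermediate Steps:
b(g, X) = 3 + X
-48 - 127*b(Y(-3), -11) = -48 - 127*(3 - 11) = -48 - 127*(-8) = -48 + 1016 = 968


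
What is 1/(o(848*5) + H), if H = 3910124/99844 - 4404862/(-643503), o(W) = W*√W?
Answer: -9689855842437743253/16054122829184573942465322335 + 17860140702863858440512*√265/80270614145922869712326611675 ≈ 3.6214e-6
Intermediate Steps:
o(W) = W^(3/2)
H = 105570555925/2294639769 (H = 3910124*(1/99844) - 4404862*(-1/643503) = 977531/24961 + 629266/91929 = 105570555925/2294639769 ≈ 46.007)
1/(o(848*5) + H) = 1/((848*5)^(3/2) + 105570555925/2294639769) = 1/(4240^(3/2) + 105570555925/2294639769) = 1/(16960*√265 + 105570555925/2294639769) = 1/(105570555925/2294639769 + 16960*√265)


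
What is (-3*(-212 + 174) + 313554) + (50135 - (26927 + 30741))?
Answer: 306135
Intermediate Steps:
(-3*(-212 + 174) + 313554) + (50135 - (26927 + 30741)) = (-3*(-38) + 313554) + (50135 - 1*57668) = (114 + 313554) + (50135 - 57668) = 313668 - 7533 = 306135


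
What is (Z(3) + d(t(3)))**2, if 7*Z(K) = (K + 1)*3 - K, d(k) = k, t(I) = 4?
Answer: 1369/49 ≈ 27.939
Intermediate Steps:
Z(K) = 3/7 + 2*K/7 (Z(K) = ((K + 1)*3 - K)/7 = ((1 + K)*3 - K)/7 = ((3 + 3*K) - K)/7 = (3 + 2*K)/7 = 3/7 + 2*K/7)
(Z(3) + d(t(3)))**2 = ((3/7 + (2/7)*3) + 4)**2 = ((3/7 + 6/7) + 4)**2 = (9/7 + 4)**2 = (37/7)**2 = 1369/49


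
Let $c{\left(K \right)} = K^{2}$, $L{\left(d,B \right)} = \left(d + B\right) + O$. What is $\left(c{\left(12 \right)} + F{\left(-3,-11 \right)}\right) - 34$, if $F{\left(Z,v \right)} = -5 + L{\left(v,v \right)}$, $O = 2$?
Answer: $85$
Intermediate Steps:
$L{\left(d,B \right)} = 2 + B + d$ ($L{\left(d,B \right)} = \left(d + B\right) + 2 = \left(B + d\right) + 2 = 2 + B + d$)
$F{\left(Z,v \right)} = -3 + 2 v$ ($F{\left(Z,v \right)} = -5 + \left(2 + v + v\right) = -5 + \left(2 + 2 v\right) = -3 + 2 v$)
$\left(c{\left(12 \right)} + F{\left(-3,-11 \right)}\right) - 34 = \left(12^{2} + \left(-3 + 2 \left(-11\right)\right)\right) - 34 = \left(144 - 25\right) - 34 = 119 - 34 = 85$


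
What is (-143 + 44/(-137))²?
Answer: 385533225/18769 ≈ 20541.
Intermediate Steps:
(-143 + 44/(-137))² = (-143 + 44*(-1/137))² = (-143 - 44/137)² = (-19635/137)² = 385533225/18769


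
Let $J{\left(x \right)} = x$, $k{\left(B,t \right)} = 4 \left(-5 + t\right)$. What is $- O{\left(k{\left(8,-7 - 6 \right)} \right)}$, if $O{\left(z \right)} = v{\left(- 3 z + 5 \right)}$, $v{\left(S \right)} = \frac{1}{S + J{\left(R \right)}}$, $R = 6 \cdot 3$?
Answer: $- \frac{1}{239} \approx -0.0041841$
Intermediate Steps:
$k{\left(B,t \right)} = -20 + 4 t$
$R = 18$
$v{\left(S \right)} = \frac{1}{18 + S}$ ($v{\left(S \right)} = \frac{1}{S + 18} = \frac{1}{18 + S}$)
$O{\left(z \right)} = \frac{1}{23 - 3 z}$ ($O{\left(z \right)} = \frac{1}{18 - \left(-5 + 3 z\right)} = \frac{1}{23 - 3 z}$)
$- O{\left(k{\left(8,-7 - 6 \right)} \right)} = - \frac{-1}{-23 + 3 \left(-20 + 4 \left(-7 - 6\right)\right)} = - \frac{-1}{-23 + 3 \left(-20 + 4 \left(-13\right)\right)} = - \frac{-1}{-23 + 3 \left(-20 - 52\right)} = - \frac{-1}{-23 + 3 \left(-72\right)} = - \frac{-1}{-23 - 216} = - \frac{-1}{-239} = - \frac{\left(-1\right) \left(-1\right)}{239} = \left(-1\right) \frac{1}{239} = - \frac{1}{239}$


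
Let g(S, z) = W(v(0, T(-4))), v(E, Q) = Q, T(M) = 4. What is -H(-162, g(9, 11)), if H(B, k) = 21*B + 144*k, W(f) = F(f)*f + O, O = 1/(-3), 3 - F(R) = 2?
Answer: 2874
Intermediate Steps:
F(R) = 1 (F(R) = 3 - 1*2 = 3 - 2 = 1)
O = -⅓ ≈ -0.33333
W(f) = -⅓ + f (W(f) = 1*f - ⅓ = f - ⅓ = -⅓ + f)
g(S, z) = 11/3 (g(S, z) = -⅓ + 4 = 11/3)
-H(-162, g(9, 11)) = -(21*(-162) + 144*(11/3)) = -(-3402 + 528) = -1*(-2874) = 2874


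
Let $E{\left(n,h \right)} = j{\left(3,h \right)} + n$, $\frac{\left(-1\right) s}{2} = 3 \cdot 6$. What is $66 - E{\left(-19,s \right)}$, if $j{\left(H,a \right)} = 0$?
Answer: $85$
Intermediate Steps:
$s = -36$ ($s = - 2 \cdot 3 \cdot 6 = \left(-2\right) 18 = -36$)
$E{\left(n,h \right)} = n$ ($E{\left(n,h \right)} = 0 + n = n$)
$66 - E{\left(-19,s \right)} = 66 - -19 = 66 + 19 = 85$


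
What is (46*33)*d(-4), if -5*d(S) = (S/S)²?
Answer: -1518/5 ≈ -303.60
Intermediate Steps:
d(S) = -⅕ (d(S) = -(S/S)²/5 = -⅕*1² = -⅕*1 = -⅕)
(46*33)*d(-4) = (46*33)*(-⅕) = 1518*(-⅕) = -1518/5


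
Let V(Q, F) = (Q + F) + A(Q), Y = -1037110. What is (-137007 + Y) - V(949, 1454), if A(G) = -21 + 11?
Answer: -1176510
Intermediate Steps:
A(G) = -10
V(Q, F) = -10 + F + Q (V(Q, F) = (Q + F) - 10 = (F + Q) - 10 = -10 + F + Q)
(-137007 + Y) - V(949, 1454) = (-137007 - 1037110) - (-10 + 1454 + 949) = -1174117 - 1*2393 = -1174117 - 2393 = -1176510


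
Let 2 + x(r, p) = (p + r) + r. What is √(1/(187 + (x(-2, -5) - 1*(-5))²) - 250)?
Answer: I*√12432027/223 ≈ 15.811*I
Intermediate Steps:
x(r, p) = -2 + p + 2*r (x(r, p) = -2 + ((p + r) + r) = -2 + (p + 2*r) = -2 + p + 2*r)
√(1/(187 + (x(-2, -5) - 1*(-5))²) - 250) = √(1/(187 + ((-2 - 5 + 2*(-2)) - 1*(-5))²) - 250) = √(1/(187 + ((-2 - 5 - 4) + 5)²) - 250) = √(1/(187 + (-11 + 5)²) - 250) = √(1/(187 + (-6)²) - 250) = √(1/(187 + 36) - 250) = √(1/223 - 250) = √(-55749/223) = I*√12432027/223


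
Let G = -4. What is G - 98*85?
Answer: -8334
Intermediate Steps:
G - 98*85 = -4 - 98*85 = -4 - 8330 = -8334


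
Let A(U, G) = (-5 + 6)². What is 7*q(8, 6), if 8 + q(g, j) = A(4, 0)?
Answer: -49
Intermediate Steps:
A(U, G) = 1 (A(U, G) = 1² = 1)
q(g, j) = -7 (q(g, j) = -8 + 1 = -7)
7*q(8, 6) = 7*(-7) = -49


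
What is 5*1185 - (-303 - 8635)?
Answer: 14863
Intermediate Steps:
5*1185 - (-303 - 8635) = 5925 - 1*(-8938) = 5925 + 8938 = 14863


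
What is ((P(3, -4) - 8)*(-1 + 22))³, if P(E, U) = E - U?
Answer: -9261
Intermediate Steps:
((P(3, -4) - 8)*(-1 + 22))³ = (((3 - 1*(-4)) - 8)*(-1 + 22))³ = (((3 + 4) - 8)*21)³ = ((7 - 8)*21)³ = (-1*21)³ = (-21)³ = -9261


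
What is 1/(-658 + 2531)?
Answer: 1/1873 ≈ 0.00053390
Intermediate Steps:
1/(-658 + 2531) = 1/1873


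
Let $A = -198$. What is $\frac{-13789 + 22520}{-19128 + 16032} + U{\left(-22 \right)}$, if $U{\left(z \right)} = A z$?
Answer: $\frac{13477445}{3096} \approx 4353.2$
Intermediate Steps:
$U{\left(z \right)} = - 198 z$
$\frac{-13789 + 22520}{-19128 + 16032} + U{\left(-22 \right)} = \frac{-13789 + 22520}{-19128 + 16032} - -4356 = \frac{8731}{-3096} + 4356 = 8731 \left(- \frac{1}{3096}\right) + 4356 = - \frac{8731}{3096} + 4356 = \frac{13477445}{3096}$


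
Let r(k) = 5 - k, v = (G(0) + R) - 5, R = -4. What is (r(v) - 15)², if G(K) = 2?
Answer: 9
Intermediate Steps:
v = -7 (v = (2 - 4) - 5 = -2 - 5 = -7)
(r(v) - 15)² = ((5 - 1*(-7)) - 15)² = ((5 + 7) - 15)² = (12 - 15)² = (-3)² = 9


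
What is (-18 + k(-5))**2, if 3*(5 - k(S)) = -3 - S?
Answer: 1681/9 ≈ 186.78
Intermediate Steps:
k(S) = 6 + S/3 (k(S) = 5 - (-3 - S)/3 = 5 + (1 + S/3) = 6 + S/3)
(-18 + k(-5))**2 = (-18 + (6 + (1/3)*(-5)))**2 = (-18 + (6 - 5/3))**2 = (-18 + 13/3)**2 = (-41/3)**2 = 1681/9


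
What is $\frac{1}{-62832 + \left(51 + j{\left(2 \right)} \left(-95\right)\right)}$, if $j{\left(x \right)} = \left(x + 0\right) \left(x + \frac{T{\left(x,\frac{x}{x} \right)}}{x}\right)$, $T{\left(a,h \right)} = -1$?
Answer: $- \frac{1}{63066} \approx -1.5856 \cdot 10^{-5}$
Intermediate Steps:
$j{\left(x \right)} = x \left(x - \frac{1}{x}\right)$ ($j{\left(x \right)} = \left(x + 0\right) \left(x - \frac{1}{x}\right) = x \left(x - \frac{1}{x}\right)$)
$\frac{1}{-62832 + \left(51 + j{\left(2 \right)} \left(-95\right)\right)} = \frac{1}{-62832 + \left(51 + \left(-1 + 2^{2}\right) \left(-95\right)\right)} = \frac{1}{-62832 + \left(51 + \left(-1 + 4\right) \left(-95\right)\right)} = \frac{1}{-62832 + \left(51 + 3 \left(-95\right)\right)} = \frac{1}{-62832 + \left(51 - 285\right)} = \frac{1}{-62832 - 234} = \frac{1}{-63066} = - \frac{1}{63066}$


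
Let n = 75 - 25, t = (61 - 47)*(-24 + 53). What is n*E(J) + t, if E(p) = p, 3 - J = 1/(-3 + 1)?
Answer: 581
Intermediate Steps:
J = 7/2 (J = 3 - 1/(-3 + 1) = 3 - 1/(-2) = 3 - 1*(-½) = 3 + ½ = 7/2 ≈ 3.5000)
t = 406 (t = 14*29 = 406)
n = 50
n*E(J) + t = 50*(7/2) + 406 = 175 + 406 = 581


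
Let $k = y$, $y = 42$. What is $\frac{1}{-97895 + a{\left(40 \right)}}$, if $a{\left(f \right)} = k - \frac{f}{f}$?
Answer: $- \frac{1}{97854} \approx -1.0219 \cdot 10^{-5}$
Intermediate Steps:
$k = 42$
$a{\left(f \right)} = 41$ ($a{\left(f \right)} = 42 - \frac{f}{f} = 42 - 1 = 41$)
$\frac{1}{-97895 + a{\left(40 \right)}} = \frac{1}{-97895 + 41} = \frac{1}{-97854} = - \frac{1}{97854}$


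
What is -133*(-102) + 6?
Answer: 13572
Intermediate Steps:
-133*(-102) + 6 = 13566 + 6 = 13572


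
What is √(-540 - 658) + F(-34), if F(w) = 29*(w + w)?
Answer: -1972 + I*√1198 ≈ -1972.0 + 34.612*I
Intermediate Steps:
F(w) = 58*w (F(w) = 29*(2*w) = 58*w)
√(-540 - 658) + F(-34) = √(-540 - 658) + 58*(-34) = √(-1198) - 1972 = I*√1198 - 1972 = -1972 + I*√1198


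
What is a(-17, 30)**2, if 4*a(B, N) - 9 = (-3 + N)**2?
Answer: 136161/4 ≈ 34040.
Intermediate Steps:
a(B, N) = 9/4 + (-3 + N)**2/4
a(-17, 30)**2 = (9/4 + (-3 + 30)**2/4)**2 = (9/4 + (1/4)*27**2)**2 = (9/4 + (1/4)*729)**2 = (9/4 + 729/4)**2 = (369/2)**2 = 136161/4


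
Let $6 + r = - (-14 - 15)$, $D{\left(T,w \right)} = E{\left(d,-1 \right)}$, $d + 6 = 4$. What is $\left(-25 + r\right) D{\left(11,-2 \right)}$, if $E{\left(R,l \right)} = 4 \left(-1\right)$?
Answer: $8$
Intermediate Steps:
$d = -2$ ($d = -6 + 4 = -2$)
$E{\left(R,l \right)} = -4$
$D{\left(T,w \right)} = -4$
$r = 23$ ($r = -6 - \left(-14 - 15\right) = -6 - -29 = -6 + 29 = 23$)
$\left(-25 + r\right) D{\left(11,-2 \right)} = \left(-25 + 23\right) \left(-4\right) = \left(-2\right) \left(-4\right) = 8$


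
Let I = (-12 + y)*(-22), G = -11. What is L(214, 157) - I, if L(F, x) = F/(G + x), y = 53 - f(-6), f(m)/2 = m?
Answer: 85225/73 ≈ 1167.5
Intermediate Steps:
f(m) = 2*m
y = 65 (y = 53 - 2*(-6) = 53 - 1*(-12) = 53 + 12 = 65)
L(F, x) = F/(-11 + x)
I = -1166 (I = (-12 + 65)*(-22) = 53*(-22) = -1166)
L(214, 157) - I = 214/(-11 + 157) - 1*(-1166) = 214/146 + 1166 = 214*(1/146) + 1166 = 107/73 + 1166 = 85225/73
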